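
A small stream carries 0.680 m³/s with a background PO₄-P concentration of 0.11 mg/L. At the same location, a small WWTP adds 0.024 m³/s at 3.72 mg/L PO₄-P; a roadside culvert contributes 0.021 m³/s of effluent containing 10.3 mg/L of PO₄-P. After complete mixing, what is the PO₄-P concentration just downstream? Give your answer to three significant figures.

Mass balance: C = (0.6800·0.1100 + 0.02400·3.720 + 0.02100·10.30) / 0.7250 = 0.3804/0.7250 = 0.5247 mg/L.

0.525 mg/L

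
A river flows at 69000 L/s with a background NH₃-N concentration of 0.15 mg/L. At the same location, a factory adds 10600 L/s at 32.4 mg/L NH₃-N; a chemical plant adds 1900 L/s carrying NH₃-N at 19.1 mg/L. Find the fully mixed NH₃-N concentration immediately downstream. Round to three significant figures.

4.79 mg/L

Mass balance: C = (69000·0.1500 + 10600·32.40 + 1900·19.10) / 81500 = 390100/81500 = 4.786 mg/L.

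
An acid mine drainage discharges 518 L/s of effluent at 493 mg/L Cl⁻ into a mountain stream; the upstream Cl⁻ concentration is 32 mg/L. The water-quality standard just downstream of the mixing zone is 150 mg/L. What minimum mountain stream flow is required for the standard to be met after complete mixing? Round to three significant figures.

Set C_mix = 150: (Q·32.00 + 518.0·493.0) / (Q + 518.0) = 150
→ Q = 518.0·(493.0 − 150)/(150 − 32.00) = 1506 L/s.

1510 L/s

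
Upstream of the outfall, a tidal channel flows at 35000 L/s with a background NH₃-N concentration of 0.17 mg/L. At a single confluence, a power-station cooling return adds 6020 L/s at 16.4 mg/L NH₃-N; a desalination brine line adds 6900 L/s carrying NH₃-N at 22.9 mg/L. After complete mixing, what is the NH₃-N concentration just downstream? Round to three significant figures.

Flow-weighted average: C = (35000·0.1700 + 6020·16.40 + 6900·22.90) / 47920 = 262700/47920 = 5.482 mg/L.

5.48 mg/L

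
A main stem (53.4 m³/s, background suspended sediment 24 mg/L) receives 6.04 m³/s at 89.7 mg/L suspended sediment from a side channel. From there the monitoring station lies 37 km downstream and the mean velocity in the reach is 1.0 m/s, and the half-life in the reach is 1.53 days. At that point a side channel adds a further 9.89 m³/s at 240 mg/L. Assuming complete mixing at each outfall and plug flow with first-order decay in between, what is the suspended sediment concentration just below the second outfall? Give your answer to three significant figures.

Mixed concentration C = ΣQC/ΣQ = (53.40·24.00 + 6.040·89.70) / 59.44 = 1823/59.44 = 30.68 mg/L; combined flow 59.44 m³/s.
Travel time t = 37·1000 / 1.0 = 37000 s = 10.28 h.
Half-life 1.53 d → k = ln 2 / 1.53 = 0.4530 d⁻¹.
After decay, C = 30.68 × e^(−kt) = 30.68 × 0.8237 = 25.27 mg/L.
Second outfall: C = (59.44·25.27 + 9.890·240.0)/69.33 = 55.90 mg/L.

55.9 mg/L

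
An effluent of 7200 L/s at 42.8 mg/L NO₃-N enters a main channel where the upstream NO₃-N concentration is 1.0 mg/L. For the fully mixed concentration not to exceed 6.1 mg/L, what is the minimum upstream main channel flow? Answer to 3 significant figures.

Set C_mix = 6.1: (Q·1.000 + 7200·42.80) / (Q + 7200) = 6.1
→ Q = 7200·(42.80 − 6.1)/(6.1 − 1.000) = 51810 L/s.

51800 L/s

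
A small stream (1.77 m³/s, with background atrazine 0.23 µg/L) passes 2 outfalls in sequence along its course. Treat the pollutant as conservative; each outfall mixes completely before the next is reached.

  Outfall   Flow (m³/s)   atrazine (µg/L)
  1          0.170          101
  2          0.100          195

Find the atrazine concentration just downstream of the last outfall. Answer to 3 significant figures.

Below outfall 1: Q → 1.940 m³/s, C = (1.770·0.2300 + 0.1700·101.0)/1.940 = 9.060 µg/L.
Below outfall 2: Q → 2.040 m³/s, C = (1.940·9.060 + 0.1000·195.0)/2.040 = 18.18 µg/L.

18.2 µg/L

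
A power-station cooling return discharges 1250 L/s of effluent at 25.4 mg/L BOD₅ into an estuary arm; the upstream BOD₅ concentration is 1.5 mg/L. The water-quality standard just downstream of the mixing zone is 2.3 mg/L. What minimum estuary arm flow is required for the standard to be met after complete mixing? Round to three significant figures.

Set C_mix = 2.3: (Q·1.500 + 1250·25.40) / (Q + 1250) = 2.3
→ Q = 1250·(25.40 − 2.3)/(2.3 − 1.500) = 36090 L/s.

36100 L/s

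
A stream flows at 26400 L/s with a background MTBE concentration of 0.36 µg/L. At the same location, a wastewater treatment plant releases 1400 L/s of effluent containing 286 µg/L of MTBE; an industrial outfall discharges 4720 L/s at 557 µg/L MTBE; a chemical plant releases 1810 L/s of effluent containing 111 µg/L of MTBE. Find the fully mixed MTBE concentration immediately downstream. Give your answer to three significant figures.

After mixing, C = (26400·0.3600 + 1400·286.0 + 4720·557.0 + 1810·111.0) / 34330 = 3240000/34330 = 94.37 µg/L.

94.4 µg/L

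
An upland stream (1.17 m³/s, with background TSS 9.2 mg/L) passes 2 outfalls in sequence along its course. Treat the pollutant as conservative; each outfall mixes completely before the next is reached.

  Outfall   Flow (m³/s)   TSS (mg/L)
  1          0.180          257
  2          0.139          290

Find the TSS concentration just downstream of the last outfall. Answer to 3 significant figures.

65.4 mg/L

After outfall 1: Q = 1.170 + 0.1800 = 1.350 m³/s; C = (1.170·9.200 + 0.1800·257.0)/1.350 = 42.24 mg/L.
After outfall 2: Q = 1.350 + 0.1390 = 1.489 m³/s; C = (1.350·42.24 + 0.1390·290.0)/1.489 = 65.37 mg/L.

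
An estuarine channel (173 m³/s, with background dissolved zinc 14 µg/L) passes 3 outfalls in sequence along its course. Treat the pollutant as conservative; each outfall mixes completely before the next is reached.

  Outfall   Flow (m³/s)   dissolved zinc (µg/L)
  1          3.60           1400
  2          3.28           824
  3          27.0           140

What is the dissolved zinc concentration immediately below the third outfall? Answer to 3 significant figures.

After outfall 1: Q = 173.0 + 3.600 = 176.6 m³/s; C = (173.0·14.00 + 3.600·1400)/176.6 = 42.25 µg/L.
After outfall 2: Q = 176.6 + 3.280 = 179.9 m³/s; C = (176.6·42.25 + 3.280·824.0)/179.9 = 56.51 µg/L.
After outfall 3: Q = 179.9 + 27.00 = 206.9 m³/s; C = (179.9·56.51 + 27.00·140.0)/206.9 = 67.40 µg/L.

67.4 µg/L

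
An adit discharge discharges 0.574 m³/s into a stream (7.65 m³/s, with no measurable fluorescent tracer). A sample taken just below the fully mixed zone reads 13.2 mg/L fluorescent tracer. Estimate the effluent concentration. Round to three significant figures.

189 mg/L

Mass balance: 7.650·0 + 0.5740·Cₑ = 8.224·13.20
→ Cₑ = (8.224·13.20 − 7.650·0) / 0.5740 = 189.1 mg/L.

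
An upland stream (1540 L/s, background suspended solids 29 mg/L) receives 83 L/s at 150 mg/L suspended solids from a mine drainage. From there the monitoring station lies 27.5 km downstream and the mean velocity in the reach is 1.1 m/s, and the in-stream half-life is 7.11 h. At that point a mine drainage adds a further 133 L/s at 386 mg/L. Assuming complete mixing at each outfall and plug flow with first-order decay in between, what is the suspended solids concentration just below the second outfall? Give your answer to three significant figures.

45.8 mg/L

Mixed concentration C = ΣQC/ΣQ = (1540·29.00 + 83.00·150.0) / 1623 = 57110/1623 = 35.19 mg/L; combined flow 1623 L/s.
Travel time t = 27.5·1000 / 1.1 = 25000 s = 6.944 h.
Half-life 7.11 h → k = ln 2 / 7.11 = 0.09749 h⁻¹ = 2.340 d⁻¹.
First-order decay: C = 35.19·exp(−k·t) = 35.19·0.5081 = 17.88 mg/L.
At the second outfall, C = (1623·17.88 + 133.0·386.0) / (1623 + 133.0) = 45.76 mg/L.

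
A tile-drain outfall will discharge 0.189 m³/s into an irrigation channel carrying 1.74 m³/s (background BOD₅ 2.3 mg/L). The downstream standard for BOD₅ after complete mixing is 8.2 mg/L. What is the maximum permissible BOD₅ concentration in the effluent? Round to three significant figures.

At the limit, (Qr·Cr + Qe·Cₑ)/(Qr + Qe) = 8.2:
Cₑ = (1.929·8.2 − 1.740·2.300) / 0.1890 = 62.52 mg/L.

62.5 mg/L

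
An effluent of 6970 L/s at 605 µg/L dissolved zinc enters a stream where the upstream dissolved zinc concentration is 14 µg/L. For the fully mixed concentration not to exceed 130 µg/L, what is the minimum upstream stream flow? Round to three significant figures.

28500 L/s

Set C_mix = 130: (Q·14.00 + 6970·605.0) / (Q + 6970) = 130
→ Q = 6970·(605.0 − 130)/(130 − 14.00) = 28540 L/s.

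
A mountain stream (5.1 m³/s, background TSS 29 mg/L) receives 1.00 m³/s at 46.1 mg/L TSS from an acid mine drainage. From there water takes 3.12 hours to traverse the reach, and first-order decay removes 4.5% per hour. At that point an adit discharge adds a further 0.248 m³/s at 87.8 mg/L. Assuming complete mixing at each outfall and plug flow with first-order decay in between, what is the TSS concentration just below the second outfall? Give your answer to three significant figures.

29.9 mg/L

After mixing, C = (5.100·29.00 + 1.000·46.10) / 6.100 = 194.0/6.100 = 31.80 mg/L; combined flow 6.100 m³/s.
4.5%/h lost → k = −ln(1 − 0.045) = 0.04604 h⁻¹.
First-order decay: C = 31.80·exp(−k·t) = 31.80·0.8662 = 27.55 mg/L.
At the second outfall, C = (6.100·27.55 + 0.2480·87.80) / (6.100 + 0.2480) = 29.90 mg/L.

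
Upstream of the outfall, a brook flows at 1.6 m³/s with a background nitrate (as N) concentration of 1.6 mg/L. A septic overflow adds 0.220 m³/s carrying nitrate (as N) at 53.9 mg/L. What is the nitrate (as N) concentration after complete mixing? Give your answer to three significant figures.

After mixing, C = (1.600·1.600 + 0.2200·53.90) / 1.820 = 14.42/1.820 = 7.922 mg/L.

7.92 mg/L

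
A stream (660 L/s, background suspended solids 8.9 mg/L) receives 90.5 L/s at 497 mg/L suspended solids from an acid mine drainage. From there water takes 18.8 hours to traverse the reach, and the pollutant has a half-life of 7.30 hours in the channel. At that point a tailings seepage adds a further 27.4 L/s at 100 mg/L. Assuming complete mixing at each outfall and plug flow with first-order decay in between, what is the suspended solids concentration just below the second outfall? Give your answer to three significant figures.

Mass balance: C = (660.0·8.900 + 90.50·497.0) / 750.5 = 50850/750.5 = 67.76 mg/L; combined flow 750.5 L/s.
Half-life 7.30 h → k = ln 2 / 7.30 = 0.09495 h⁻¹ = 2.279 d⁻¹.
After decay, C = 67.76 × e^(−kt) = 67.76 × 0.1678 = 11.37 mg/L.
At the second outfall, C = (750.5·11.37 + 27.40·100.0) / (750.5 + 27.40) = 14.49 mg/L.

14.5 mg/L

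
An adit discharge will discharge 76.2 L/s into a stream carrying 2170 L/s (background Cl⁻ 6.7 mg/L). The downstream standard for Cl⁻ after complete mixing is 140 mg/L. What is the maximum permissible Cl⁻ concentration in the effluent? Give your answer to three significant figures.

At the limit, (Qr·Cr + Qe·Cₑ)/(Qr + Qe) = 140:
Cₑ = (2246·140 − 2170·6.700) / 76.20 = 3936 mg/L.

3940 mg/L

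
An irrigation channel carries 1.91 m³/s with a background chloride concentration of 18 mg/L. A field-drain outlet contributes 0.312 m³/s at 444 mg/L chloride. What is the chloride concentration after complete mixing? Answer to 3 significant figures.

77.8 mg/L

Mass balance: C = (1.910·18.00 + 0.3120·444.0) / 2.222 = 172.9/2.222 = 77.82 mg/L.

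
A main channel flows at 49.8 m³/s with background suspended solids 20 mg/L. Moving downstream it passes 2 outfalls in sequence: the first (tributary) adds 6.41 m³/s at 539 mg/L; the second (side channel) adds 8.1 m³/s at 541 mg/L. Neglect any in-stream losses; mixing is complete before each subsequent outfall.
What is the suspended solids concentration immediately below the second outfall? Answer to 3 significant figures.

Outfall 1: combined Q = 56.21 m³/s; C = (49.80·20.00 + 6.410·539.0)/56.21 = 79.19 mg/L.
Outfall 2: combined Q = 64.31 m³/s; C = (56.21·79.19 + 8.100·541.0)/64.31 = 137.4 mg/L.

137 mg/L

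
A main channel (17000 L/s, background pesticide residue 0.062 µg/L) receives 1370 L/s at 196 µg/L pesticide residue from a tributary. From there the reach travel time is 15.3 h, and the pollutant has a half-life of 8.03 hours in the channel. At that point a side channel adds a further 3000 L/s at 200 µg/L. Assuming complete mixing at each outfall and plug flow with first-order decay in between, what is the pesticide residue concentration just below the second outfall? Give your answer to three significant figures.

31.4 µg/L

Conservation of mass: C = (17000·0.06200 + 1370·196.0) / 18370 = 269600/18370 = 14.67 µg/L; combined flow 18370 L/s.
Half-life 8.03 h → k = ln 2 / 8.03 = 0.08632 h⁻¹ = 2.072 d⁻¹.
Decay over the reach: 14.67·exp(−kt) = 14.67·0.2670 = 3.917 µg/L.
At the second outfall, C = (18370·3.917 + 3000·200.0) / (18370 + 3000) = 31.44 µg/L.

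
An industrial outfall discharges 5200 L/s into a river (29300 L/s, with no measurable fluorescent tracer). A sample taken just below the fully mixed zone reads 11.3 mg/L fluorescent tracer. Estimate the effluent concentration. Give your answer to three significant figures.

75.0 mg/L

Mass balance: 29300·0 + 5200·Cₑ = 34500·11.30
→ Cₑ = (34500·11.30 − 29300·0) / 5200 = 74.97 mg/L.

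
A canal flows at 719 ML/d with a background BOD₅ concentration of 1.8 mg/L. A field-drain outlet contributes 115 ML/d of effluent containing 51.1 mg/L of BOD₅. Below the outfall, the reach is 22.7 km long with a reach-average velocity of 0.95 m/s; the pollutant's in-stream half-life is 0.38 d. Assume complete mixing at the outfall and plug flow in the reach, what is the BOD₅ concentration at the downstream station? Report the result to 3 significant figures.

After mixing, C = (719.0·1.800 + 115.0·51.10) / 834.0 = 7171/834.0 = 8.598 mg/L.
Travel time t = 22.7·1000 / 0.95 = 23890 s = 6.637 h.
Half-life 0.38 d → k = ln 2 / 0.38 = 1.824 d⁻¹.
First-order decay: C = 8.598·exp(−k·t) = 8.598·0.6038 = 5.192 mg/L.

5.19 mg/L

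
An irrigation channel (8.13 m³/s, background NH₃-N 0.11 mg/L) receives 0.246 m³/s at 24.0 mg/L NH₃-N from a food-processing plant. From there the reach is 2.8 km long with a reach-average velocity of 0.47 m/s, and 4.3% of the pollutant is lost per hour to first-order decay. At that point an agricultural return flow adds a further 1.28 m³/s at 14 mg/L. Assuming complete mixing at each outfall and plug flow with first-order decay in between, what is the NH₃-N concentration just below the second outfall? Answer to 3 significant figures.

2.51 mg/L

Flow-weighted average: C = (8.130·0.1100 + 0.2460·24.00) / 8.376 = 6.798/8.376 = 0.8116 mg/L; combined flow 8.376 m³/s.
Travel time t = 2.8·1000 / 0.47 = 5957 s = 1.655 h.
4.3%/h lost → k = −ln(1 − 0.043) = 0.04395 h⁻¹.
After decay, C = 0.8116 × e^(−kt) = 0.8116 × 0.9298 = 0.7547 mg/L.
Second outfall: C = (8.376·0.7547 + 1.280·14.00)/9.656 = 2.511 mg/L.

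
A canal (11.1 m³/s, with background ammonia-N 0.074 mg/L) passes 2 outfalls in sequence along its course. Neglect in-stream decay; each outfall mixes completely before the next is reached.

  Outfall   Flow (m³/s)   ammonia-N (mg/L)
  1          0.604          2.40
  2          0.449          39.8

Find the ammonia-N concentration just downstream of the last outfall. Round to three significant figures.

After outfall 1: Q = 11.10 + 0.6040 = 11.70 m³/s; C = (11.10·0.07400 + 0.6040·2.400)/11.70 = 0.1940 mg/L.
After outfall 2: Q = 11.70 + 0.4490 = 12.15 m³/s; C = (11.70·0.1940 + 0.4490·39.80)/12.15 = 1.657 mg/L.

1.66 mg/L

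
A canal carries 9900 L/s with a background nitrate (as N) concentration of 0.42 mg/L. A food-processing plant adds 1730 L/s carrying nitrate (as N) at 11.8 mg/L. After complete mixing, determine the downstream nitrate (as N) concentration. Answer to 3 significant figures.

Flow-weighted average: C = (9900·0.4200 + 1730·11.80) / 11630 = 24570/11630 = 2.113 mg/L.

2.11 mg/L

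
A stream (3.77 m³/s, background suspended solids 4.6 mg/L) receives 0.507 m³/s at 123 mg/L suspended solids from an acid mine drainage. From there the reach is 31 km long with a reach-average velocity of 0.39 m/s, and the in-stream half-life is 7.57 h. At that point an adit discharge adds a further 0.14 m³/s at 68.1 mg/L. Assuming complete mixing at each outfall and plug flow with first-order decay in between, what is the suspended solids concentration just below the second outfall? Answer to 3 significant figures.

Conservation of mass: C = (3.770·4.600 + 0.5070·123.0) / 4.277 = 79.70/4.277 = 18.64 mg/L; combined flow 4.277 m³/s.
Travel time t = 31·1000 / 0.39 = 79490 s = 22.08 h.
Half-life 7.57 h → k = ln 2 / 7.57 = 0.09157 h⁻¹ = 2.198 d⁻¹.
Decay over the reach: 18.64·exp(−kt) = 18.64·0.1324 = 2.468 mg/L.
At the second outfall, C = (4.277·2.468 + 0.1400·68.10) / (4.277 + 0.1400) = 4.548 mg/L.

4.55 mg/L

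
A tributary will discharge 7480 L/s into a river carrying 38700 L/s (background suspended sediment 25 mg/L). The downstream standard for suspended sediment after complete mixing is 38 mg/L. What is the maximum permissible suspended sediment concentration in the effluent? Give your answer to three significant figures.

105 mg/L

At the limit, (Qr·Cr + Qe·Cₑ)/(Qr + Qe) = 38:
Cₑ = (46180·38 − 38700·25.00) / 7480 = 105.3 mg/L.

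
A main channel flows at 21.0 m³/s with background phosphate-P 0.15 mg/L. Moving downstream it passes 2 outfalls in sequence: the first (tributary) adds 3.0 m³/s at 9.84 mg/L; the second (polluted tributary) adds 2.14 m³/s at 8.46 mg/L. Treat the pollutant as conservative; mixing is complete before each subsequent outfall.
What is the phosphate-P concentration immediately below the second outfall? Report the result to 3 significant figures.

Outfall 1: combined Q = 24.00 m³/s; C = (21.00·0.1500 + 3.000·9.840)/24.00 = 1.361 mg/L.
Outfall 2: combined Q = 26.14 m³/s; C = (24.00·1.361 + 2.140·8.460)/26.14 = 1.942 mg/L.

1.94 mg/L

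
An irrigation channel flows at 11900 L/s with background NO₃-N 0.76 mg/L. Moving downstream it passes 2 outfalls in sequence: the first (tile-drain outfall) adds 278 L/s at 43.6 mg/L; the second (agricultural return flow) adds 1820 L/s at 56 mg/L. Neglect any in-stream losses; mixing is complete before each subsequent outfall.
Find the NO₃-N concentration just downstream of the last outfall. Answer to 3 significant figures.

Outfall 1: combined Q = 12180 L/s; C = (11900·0.7600 + 278.0·43.60)/12180 = 1.738 mg/L.
Outfall 2: combined Q = 14000 L/s; C = (12180·1.738 + 1820·56.00)/14000 = 8.793 mg/L.

8.79 mg/L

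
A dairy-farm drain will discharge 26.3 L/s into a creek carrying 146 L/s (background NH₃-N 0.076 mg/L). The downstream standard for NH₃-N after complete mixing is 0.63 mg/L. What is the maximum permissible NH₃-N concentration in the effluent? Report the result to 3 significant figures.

3.71 mg/L

At the limit, (Qr·Cr + Qe·Cₑ)/(Qr + Qe) = 0.63:
Cₑ = (172.3·0.63 − 146.0·0.07600) / 26.30 = 3.705 mg/L.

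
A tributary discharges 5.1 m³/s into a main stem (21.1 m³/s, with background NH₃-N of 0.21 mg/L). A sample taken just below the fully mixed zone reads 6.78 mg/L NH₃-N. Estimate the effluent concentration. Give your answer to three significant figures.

Mass balance: 21.10·0.2100 + 5.100·Cₑ = 26.20·6.780
→ Cₑ = (26.20·6.780 − 21.10·0.2100) / 5.100 = 33.96 mg/L.

34.0 mg/L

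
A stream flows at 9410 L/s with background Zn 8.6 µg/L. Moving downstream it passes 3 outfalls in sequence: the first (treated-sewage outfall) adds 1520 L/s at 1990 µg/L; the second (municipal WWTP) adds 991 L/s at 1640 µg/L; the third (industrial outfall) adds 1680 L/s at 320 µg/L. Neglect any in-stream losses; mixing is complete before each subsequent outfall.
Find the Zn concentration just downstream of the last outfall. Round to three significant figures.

Below outfall 1: Q → 10930 L/s, C = (9410·8.600 + 1520·1990)/10930 = 284.1 µg/L.
Below outfall 2: Q → 11920 L/s, C = (10930·284.1 + 991.0·1640)/11920 = 396.9 µg/L.
Below outfall 3: Q → 13600 L/s, C = (11920·396.9 + 1680·320.0)/13600 = 387.4 µg/L.

387 µg/L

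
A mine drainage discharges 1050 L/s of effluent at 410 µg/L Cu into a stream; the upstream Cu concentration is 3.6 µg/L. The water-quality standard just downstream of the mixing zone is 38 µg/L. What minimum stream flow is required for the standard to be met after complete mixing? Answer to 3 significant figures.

11400 L/s

Set C_mix = 38: (Q·3.600 + 1050·410.0) / (Q + 1050) = 38
→ Q = 1050·(410.0 − 38)/(38 − 3.600) = 11350 L/s.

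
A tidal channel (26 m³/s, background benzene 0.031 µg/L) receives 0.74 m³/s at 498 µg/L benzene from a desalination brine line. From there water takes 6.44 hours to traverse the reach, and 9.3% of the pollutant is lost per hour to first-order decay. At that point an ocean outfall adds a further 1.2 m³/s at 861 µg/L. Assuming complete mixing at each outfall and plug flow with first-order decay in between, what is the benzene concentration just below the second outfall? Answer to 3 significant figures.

44.0 µg/L

Conservation of mass: C = (26.00·0.03100 + 0.7400·498.0) / 26.74 = 369.3/26.74 = 13.81 µg/L; combined flow 26.74 m³/s.
9.3%/h lost → k = −ln(1 − 0.093) = 0.09761 h⁻¹.
Applying C = C₀e^(−kt): 13.81 × 0.5333 = 7.366 µg/L.
Second outfall: C = (26.74·7.366 + 1.200·861.0)/27.94 = 44.03 µg/L.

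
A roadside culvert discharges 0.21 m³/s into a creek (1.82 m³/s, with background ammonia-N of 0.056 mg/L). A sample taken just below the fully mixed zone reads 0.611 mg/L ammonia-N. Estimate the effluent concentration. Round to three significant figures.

5.42 mg/L

Mass balance: 1.820·0.05600 + 0.2100·Cₑ = 2.030·0.6110
→ Cₑ = (2.030·0.6110 − 1.820·0.05600) / 0.2100 = 5.421 mg/L.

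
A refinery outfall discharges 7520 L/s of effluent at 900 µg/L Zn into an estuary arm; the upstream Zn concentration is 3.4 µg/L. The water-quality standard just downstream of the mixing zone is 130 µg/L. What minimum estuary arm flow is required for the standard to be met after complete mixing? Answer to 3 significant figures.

45700 L/s

Set C_mix = 130: (Q·3.400 + 7520·900.0) / (Q + 7520) = 130
→ Q = 7520·(900.0 − 130)/(130 − 3.400) = 45740 L/s.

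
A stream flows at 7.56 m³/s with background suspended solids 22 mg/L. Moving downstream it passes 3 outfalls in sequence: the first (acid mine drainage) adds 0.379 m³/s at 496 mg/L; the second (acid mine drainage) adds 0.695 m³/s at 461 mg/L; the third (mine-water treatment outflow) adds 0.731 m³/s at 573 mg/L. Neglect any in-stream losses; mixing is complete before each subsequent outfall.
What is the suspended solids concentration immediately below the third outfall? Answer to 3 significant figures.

Outfall 1: combined Q = 7.939 m³/s; C = (7.560·22.00 + 0.3790·496.0)/7.939 = 44.63 mg/L.
Outfall 2: combined Q = 8.634 m³/s; C = (7.939·44.63 + 0.6950·461.0)/8.634 = 78.14 mg/L.
Outfall 3: combined Q = 9.365 m³/s; C = (8.634·78.14 + 0.7310·573.0)/9.365 = 116.8 mg/L.

117 mg/L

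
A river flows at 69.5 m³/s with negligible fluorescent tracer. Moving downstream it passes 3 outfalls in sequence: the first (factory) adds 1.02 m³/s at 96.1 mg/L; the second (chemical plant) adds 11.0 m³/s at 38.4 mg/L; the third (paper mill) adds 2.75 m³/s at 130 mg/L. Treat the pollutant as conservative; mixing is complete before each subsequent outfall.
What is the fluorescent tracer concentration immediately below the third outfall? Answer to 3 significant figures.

After outfall 1: Q = 69.50 + 1.020 = 70.52 m³/s; C = (69.50·0 + 1.020·96.10)/70.52 = 1.390 mg/L.
After outfall 2: Q = 70.52 + 11.00 = 81.52 m³/s; C = (70.52·1.390 + 11.00·38.40)/81.52 = 6.384 mg/L.
After outfall 3: Q = 81.52 + 2.750 = 84.27 m³/s; C = (81.52·6.384 + 2.750·130.0)/84.27 = 10.42 mg/L.

10.4 mg/L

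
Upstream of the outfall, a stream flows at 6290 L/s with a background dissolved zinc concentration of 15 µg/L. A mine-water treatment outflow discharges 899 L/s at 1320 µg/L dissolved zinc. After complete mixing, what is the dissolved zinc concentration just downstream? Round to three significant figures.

178 µg/L

Mixed concentration C = ΣQC/ΣQ = (6290·15.00 + 899.0·1320) / 7189 = 1281000/7189 = 178.2 µg/L.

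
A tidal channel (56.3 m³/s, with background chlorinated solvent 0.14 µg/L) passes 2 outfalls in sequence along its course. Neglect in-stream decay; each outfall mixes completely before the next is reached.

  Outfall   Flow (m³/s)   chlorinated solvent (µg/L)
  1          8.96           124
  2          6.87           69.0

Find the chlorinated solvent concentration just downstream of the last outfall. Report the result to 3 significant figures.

Below outfall 1: Q → 65.26 m³/s, C = (56.30·0.1400 + 8.960·124.0)/65.26 = 17.15 µg/L.
Below outfall 2: Q → 72.13 m³/s, C = (65.26·17.15 + 6.870·69.00)/72.13 = 22.08 µg/L.

22.1 µg/L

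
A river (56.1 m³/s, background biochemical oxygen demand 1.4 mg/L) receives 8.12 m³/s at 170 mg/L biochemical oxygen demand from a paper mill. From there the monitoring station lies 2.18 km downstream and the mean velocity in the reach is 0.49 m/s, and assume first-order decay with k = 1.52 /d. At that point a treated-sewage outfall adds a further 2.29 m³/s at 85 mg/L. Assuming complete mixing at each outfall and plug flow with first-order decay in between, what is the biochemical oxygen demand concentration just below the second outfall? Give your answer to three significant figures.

23.2 mg/L

Conservation of mass: C = (56.10·1.400 + 8.120·170.0) / 64.22 = 1459/64.22 = 22.72 mg/L; combined flow 64.22 m³/s.
Travel time t = 2.18·1000 / 0.49 = 4449 s = 1.236 h.
Decay over the reach: 22.72·exp(−kt) = 22.72·0.9247 = 21.01 mg/L.
Second outfall: C = (64.22·21.01 + 2.290·85.00)/66.51 = 23.21 mg/L.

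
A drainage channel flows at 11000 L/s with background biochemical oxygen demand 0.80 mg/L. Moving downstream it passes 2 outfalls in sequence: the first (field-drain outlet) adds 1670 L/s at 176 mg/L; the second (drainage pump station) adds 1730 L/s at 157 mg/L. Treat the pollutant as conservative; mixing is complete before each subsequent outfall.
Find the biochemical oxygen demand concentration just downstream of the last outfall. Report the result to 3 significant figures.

39.9 mg/L

Below outfall 1: Q → 12670 L/s, C = (11000·0.8000 + 1670·176.0)/12670 = 23.89 mg/L.
Below outfall 2: Q → 14400 L/s, C = (12670·23.89 + 1730·157.0)/14400 = 39.88 mg/L.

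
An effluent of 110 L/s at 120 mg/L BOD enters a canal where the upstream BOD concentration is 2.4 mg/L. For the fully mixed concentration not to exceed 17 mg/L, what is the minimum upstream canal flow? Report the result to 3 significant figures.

776 L/s

Set C_mix = 17: (Q·2.400 + 110.0·120.0) / (Q + 110.0) = 17
→ Q = 110.0·(120.0 − 17)/(17 − 2.400) = 776.0 L/s.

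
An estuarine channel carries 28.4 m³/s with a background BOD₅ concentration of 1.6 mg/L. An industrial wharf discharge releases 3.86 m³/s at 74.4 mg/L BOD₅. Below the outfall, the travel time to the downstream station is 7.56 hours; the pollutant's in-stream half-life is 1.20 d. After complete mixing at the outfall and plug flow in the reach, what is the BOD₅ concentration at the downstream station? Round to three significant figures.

Conservation of mass: C = (28.40·1.600 + 3.860·74.40) / 32.26 = 332.6/32.26 = 10.31 mg/L.
Half-life 1.20 d → k = ln 2 / 1.20 = 0.5776 d⁻¹.
First-order decay: C = 10.31·exp(−k·t) = 10.31·0.8336 = 8.595 mg/L.

8.60 mg/L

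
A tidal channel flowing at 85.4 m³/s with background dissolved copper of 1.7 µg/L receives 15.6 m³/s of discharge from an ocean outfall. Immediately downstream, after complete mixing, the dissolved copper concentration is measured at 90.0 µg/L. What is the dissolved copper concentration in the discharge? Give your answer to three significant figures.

573 µg/L

Mass balance: 85.40·1.700 + 15.60·Cₑ = 101.0·90.00
→ Cₑ = (101.0·90.00 − 85.40·1.700) / 15.60 = 573.4 µg/L.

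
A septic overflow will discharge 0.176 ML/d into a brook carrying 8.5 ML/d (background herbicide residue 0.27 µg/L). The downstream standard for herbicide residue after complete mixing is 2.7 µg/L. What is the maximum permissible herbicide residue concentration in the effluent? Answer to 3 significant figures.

At the limit, (Qr·Cr + Qe·Cₑ)/(Qr + Qe) = 2.7:
Cₑ = (8.676·2.7 − 8.500·0.2700) / 0.1760 = 120.1 µg/L.

120 µg/L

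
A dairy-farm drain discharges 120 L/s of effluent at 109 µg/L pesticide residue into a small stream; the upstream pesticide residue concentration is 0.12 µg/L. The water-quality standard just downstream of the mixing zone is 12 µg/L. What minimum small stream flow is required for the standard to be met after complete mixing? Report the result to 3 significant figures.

980 L/s

Set C_mix = 12: (Q·0.1200 + 120.0·109.0) / (Q + 120.0) = 12
→ Q = 120.0·(109.0 − 12)/(12 − 0.1200) = 979.8 L/s.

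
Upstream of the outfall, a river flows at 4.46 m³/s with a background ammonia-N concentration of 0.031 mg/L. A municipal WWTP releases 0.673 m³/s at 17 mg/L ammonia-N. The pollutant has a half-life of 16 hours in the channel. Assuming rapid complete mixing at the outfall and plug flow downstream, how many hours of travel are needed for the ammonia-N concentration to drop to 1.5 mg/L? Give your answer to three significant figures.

9.42 h

Conservation of mass: C = (4.460·0.03100 + 0.6730·17.00) / 5.133 = 11.58/5.133 = 2.256 mg/L.
Half-life 16 h → k = ln 2 / 16 = 0.04332 h⁻¹ = 1.040 d⁻¹.
2.256·exp(−k·t) = 1.5 → t = ln(2.256/1.5)/k = 33910 s = 9.419 h.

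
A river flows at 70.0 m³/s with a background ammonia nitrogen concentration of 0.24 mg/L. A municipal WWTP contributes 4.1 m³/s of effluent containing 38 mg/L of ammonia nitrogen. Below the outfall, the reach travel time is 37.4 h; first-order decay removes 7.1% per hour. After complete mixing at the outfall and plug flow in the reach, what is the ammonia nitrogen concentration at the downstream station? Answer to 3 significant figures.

Conservation of mass: C = (70.00·0.2400 + 4.100·38.00) / 74.10 = 172.6/74.10 = 2.329 mg/L.
7.1%/h lost → k = −ln(1 − 0.071) = 0.07365 h⁻¹.
First-order decay: C = 2.329·exp(−k·t) = 2.329·0.06365 = 0.1483 mg/L.

0.148 mg/L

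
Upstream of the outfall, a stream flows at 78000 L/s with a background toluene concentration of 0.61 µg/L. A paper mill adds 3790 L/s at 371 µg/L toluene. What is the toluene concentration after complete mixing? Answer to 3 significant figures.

17.8 µg/L

After mixing, C = (78000·0.6100 + 3790·371.0) / 81790 = 1454000/81790 = 17.77 µg/L.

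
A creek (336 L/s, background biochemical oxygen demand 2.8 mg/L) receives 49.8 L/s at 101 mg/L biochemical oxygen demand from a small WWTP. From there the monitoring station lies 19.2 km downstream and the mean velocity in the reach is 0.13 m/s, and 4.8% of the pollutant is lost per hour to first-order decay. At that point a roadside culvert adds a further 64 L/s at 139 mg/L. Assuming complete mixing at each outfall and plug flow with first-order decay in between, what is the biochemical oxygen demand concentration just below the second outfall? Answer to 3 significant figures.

Flow-weighted average: C = (336.0·2.800 + 49.80·101.0) / 385.8 = 5971/385.8 = 15.48 mg/L; combined flow 385.8 L/s.
Travel time t = 19.2·1000 / 0.13 = 147700 s = 41.03 h.
4.8%/h lost → k = −ln(1 − 0.048) = 0.04919 h⁻¹.
Decay over the reach: 15.48·exp(−kt) = 15.48·0.1329 = 2.057 mg/L.
Second outfall: C = (385.8·2.057 + 64.00·139.0)/449.8 = 21.54 mg/L.

21.5 mg/L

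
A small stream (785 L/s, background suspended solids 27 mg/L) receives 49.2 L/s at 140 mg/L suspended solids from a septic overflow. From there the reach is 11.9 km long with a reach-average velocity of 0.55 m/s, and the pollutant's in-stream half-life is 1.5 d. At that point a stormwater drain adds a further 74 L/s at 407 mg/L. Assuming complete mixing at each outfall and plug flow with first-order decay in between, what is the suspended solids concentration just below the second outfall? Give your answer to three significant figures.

60.7 mg/L

Mixed concentration C = ΣQC/ΣQ = (785.0·27.00 + 49.20·140.0) / 834.2 = 28080/834.2 = 33.66 mg/L; combined flow 834.2 L/s.
Travel time t = 11.9·1000 / 0.55 = 21640 s = 6.010 h.
Half-life 1.5 d → k = ln 2 / 1.5 = 0.4621 d⁻¹.
After decay, C = 33.66 × e^(−kt) = 33.66 × 0.8907 = 29.99 mg/L.
At the second outfall, C = (834.2·29.99 + 74.00·407.0) / (834.2 + 74.00) = 60.70 mg/L.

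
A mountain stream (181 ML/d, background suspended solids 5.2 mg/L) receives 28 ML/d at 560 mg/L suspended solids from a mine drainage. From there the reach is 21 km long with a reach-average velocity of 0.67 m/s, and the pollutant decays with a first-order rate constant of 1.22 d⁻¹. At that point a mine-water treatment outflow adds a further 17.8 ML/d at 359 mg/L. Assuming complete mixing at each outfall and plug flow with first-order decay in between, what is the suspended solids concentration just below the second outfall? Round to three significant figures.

75.3 mg/L

Mixed concentration C = ΣQC/ΣQ = (181.0·5.200 + 28.00·560.0) / 209.0 = 16620/209.0 = 79.53 mg/L; combined flow 209.0 ML/d.
Travel time t = 21·1000 / 0.67 = 31340 s = 8.706 h.
After decay, C = 79.53 × e^(−kt) = 79.53 × 0.6424 = 51.09 mg/L.
At the second outfall, C = (209.0·51.09 + 17.80·359.0) / (209.0 + 17.80) = 75.25 mg/L.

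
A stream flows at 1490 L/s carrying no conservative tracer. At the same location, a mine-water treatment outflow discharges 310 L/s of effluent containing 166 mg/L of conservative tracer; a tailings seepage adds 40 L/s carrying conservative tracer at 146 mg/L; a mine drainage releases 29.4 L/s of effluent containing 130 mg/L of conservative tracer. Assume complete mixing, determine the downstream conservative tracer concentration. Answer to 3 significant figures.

32.7 mg/L

Flow-weighted average: C = (1490·0 + 310.0·166.0 + 40.00·146.0 + 29.40·130.0) / 1869 = 61120/1869 = 32.70 mg/L.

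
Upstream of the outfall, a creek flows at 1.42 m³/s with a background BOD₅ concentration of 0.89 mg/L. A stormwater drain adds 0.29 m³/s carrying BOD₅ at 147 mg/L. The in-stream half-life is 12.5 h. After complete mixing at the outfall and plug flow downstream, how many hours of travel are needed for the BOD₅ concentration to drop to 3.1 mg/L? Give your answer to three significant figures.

38.1 h

Mass balance: C = (1.420·0.8900 + 0.2900·147.0) / 1.710 = 43.89/1.710 = 25.67 mg/L.
Half-life 12.5 h → k = ln 2 / 12.5 = 0.05545 h⁻¹ = 1.331 d⁻¹.
25.67·exp(−k·t) = 3.1 → t = ln(25.67/3.1)/k = 137200 s = 38.12 h.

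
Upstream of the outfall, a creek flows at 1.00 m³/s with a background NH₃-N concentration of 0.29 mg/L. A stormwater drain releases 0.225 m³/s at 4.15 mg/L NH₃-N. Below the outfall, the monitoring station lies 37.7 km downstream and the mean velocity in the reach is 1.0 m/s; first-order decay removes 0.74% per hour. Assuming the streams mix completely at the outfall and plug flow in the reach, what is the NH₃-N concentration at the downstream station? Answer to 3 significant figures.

0.924 mg/L

Flow-weighted average: C = (1.000·0.2900 + 0.2250·4.150) / 1.225 = 1.224/1.225 = 0.9990 mg/L.
Travel time t = 37.7·1000 / 1.0 = 37700 s = 10.47 h.
0.74%/h lost → k = −ln(1 − 0.0074) = 0.007428 h⁻¹.
After decay, C = 0.9990 × e^(−kt) = 0.9990 × 0.9252 = 0.9242 mg/L.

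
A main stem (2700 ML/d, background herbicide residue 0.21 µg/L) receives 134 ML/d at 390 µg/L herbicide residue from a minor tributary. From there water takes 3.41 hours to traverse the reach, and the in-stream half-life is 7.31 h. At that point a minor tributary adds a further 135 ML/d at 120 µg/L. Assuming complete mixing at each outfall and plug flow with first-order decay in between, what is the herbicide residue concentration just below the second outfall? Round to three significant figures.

18.3 µg/L

After mixing, C = (2700·0.2100 + 134.0·390.0) / 2834 = 52830/2834 = 18.64 µg/L; combined flow 2834 ML/d.
Half-life 7.31 h → k = ln 2 / 7.31 = 0.09482 h⁻¹ = 2.276 d⁻¹.
Decay over the reach: 18.64·exp(−kt) = 18.64·0.7237 = 13.49 µg/L.
Second outfall: C = (2834·13.49 + 135.0·120.0)/2969 = 18.33 µg/L.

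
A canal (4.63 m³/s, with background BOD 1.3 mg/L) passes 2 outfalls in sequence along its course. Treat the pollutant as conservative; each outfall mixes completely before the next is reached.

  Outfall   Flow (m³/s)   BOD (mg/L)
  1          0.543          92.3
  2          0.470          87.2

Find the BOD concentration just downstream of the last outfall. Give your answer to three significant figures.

Below outfall 1: Q → 5.173 m³/s, C = (4.630·1.300 + 0.5430·92.30)/5.173 = 10.85 mg/L.
Below outfall 2: Q → 5.643 m³/s, C = (5.173·10.85 + 0.4700·87.20)/5.643 = 17.21 mg/L.

17.2 mg/L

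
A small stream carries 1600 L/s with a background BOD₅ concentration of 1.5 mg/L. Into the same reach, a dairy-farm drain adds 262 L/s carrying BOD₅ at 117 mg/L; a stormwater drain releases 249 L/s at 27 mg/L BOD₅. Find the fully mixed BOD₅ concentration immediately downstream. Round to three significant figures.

18.8 mg/L

Mass balance: C = (1600·1.500 + 262.0·117.0 + 249.0·27.00) / 2111 = 39780/2111 = 18.84 mg/L.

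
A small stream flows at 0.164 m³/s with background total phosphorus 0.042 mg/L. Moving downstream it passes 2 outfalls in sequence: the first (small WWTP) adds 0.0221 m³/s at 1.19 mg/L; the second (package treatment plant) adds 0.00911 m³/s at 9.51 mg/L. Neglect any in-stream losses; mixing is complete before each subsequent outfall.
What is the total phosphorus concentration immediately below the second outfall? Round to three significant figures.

0.614 mg/L

Below outfall 1: Q → 0.1861 m³/s, C = (0.1640·0.04200 + 0.02210·1.190)/0.1861 = 0.1783 mg/L.
Below outfall 2: Q → 0.1952 m³/s, C = (0.1861·0.1783 + 0.009110·9.510)/0.1952 = 0.6138 mg/L.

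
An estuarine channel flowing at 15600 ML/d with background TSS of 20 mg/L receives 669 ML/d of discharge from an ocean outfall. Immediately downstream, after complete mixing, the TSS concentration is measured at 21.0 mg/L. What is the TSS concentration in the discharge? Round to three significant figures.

44.3 mg/L

Mass balance: 15600·20.00 + 669.0·Cₑ = 16270·21.00
→ Cₑ = (16270·21.00 − 15600·20.00) / 669.0 = 44.32 mg/L.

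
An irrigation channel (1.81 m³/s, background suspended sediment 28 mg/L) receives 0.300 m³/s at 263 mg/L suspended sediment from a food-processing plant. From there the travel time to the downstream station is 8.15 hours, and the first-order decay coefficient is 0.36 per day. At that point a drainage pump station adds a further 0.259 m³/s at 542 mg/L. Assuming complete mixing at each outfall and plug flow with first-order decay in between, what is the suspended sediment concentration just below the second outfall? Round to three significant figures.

Conservation of mass: C = (1.810·28.00 + 0.3000·263.0) / 2.110 = 129.6/2.110 = 61.41 mg/L; combined flow 2.110 m³/s.
After decay, C = 61.41 × e^(−kt) = 61.41 × 0.8849 = 54.35 mg/L.
At the second outfall, C = (2.110·54.35 + 0.2590·542.0) / (2.110 + 0.2590) = 107.7 mg/L.

108 mg/L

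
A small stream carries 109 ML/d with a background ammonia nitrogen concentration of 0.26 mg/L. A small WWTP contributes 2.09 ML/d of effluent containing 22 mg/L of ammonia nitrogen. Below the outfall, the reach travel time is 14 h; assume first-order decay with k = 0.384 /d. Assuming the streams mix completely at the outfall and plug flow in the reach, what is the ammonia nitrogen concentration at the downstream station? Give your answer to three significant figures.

Flow-weighted average: C = (109.0·0.2600 + 2.090·22.00) / 111.1 = 74.32/111.1 = 0.6690 mg/L.
Applying C = C₀e^(−kt): 0.6690 × 0.7993 = 0.5347 mg/L.

0.535 mg/L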